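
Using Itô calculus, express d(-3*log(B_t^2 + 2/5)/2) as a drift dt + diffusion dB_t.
d(-3*log(B_t^2 + 2/5)/2) = (15*(5*B_t^2 - 2)/(2*(5*B_t^2 + 2)^2)) dt + (-15*B_t/(5*B_t^2 + 2)) dB_t

Itô's formula for f(B_t) gives d f(B_t) = f'(B_t) dB_t + (1/2) f''(B_t) dt. Compute derivatives of f(x) = -3*log(x^2 + 2/5)/2:
  f'(x)  = -15*x/(5*x^2 + 2)
  f''(x) = 15*(5*x^2 - 2)/(5*x^2 + 2)^2
Substitute x = B_t and multiply the f'' term by 1/2:
  drift     = (1/2) * (15*(5*x^2 - 2)/(5*x^2 + 2)^2) evaluated at B_t = 15*(5*B_t^2 - 2)/(2*(5*B_t^2 + 2)^2)
  diffusion = (-15*x/(5*x^2 + 2)) evaluated at B_t = -15*B_t/(5*B_t^2 + 2)
Therefore d(-3*log(B_t^2 + 2/5)/2) = (15*(5*B_t^2 - 2)/(2*(5*B_t^2 + 2)^2)) dt + (-15*B_t/(5*B_t^2 + 2)) dB_t.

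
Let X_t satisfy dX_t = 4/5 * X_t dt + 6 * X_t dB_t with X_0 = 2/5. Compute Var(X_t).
Var(X_t) = 4*(exp(36*t) - 1)*exp(8*t/5)/25

For GBM dX = mu X dt + sigma X dB with X_0 = x_0, apply Itô to Y = log X: dY = (mu - sigma^2/2) dt + sigma dB, so Y_t = log(x_0) + (mu - sigma^2/2) t + sigma B_t and hence X_t = x_0 * exp((mu - sigma^2/2) t + sigma B_t).
With mu = 4/5, sigma = 6, x_0 = 2/5, this gives:
  X_t = 2/5 * exp((-86/5) * t + (6) * B_t).
Since sigma*B_t ~ Normal(0, sigma^2 t), E[exp(sigma*B_t)] = exp(sigma^2 t / 2); so E[X_t] = x_0 * exp((mu - sigma^2/2) t) * exp(sigma^2 t / 2) = x_0 * exp(mu t) = 2*exp(4*t/5)/5.
Var(X_t) = E[X_t^2] - (E[X_t])^2 = x_0^2 * exp(2 mu t) * (exp(sigma^2 t) - 1) = 4*(exp(36*t) - 1)*exp(8*t/5)/25.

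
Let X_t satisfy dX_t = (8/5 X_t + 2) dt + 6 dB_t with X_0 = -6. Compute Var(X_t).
Var(X_t) = 45*exp(16*t/5)/4 - 45/4

The variance V(t) = Var(X_t) satisfies V'(t) = 2 a V(t) + c^2 with V(0) = 0 (drift coefficient is linear in X, diffusion is constant). With a = 8/5, c = 6, the solution is
  V(t) = (c^2 / (2 a)) * (exp(2 a t) - 1)
       = (6^2 / (2*(8/5))) * (exp((16/5) t) - 1)
       = 45*exp(16*t/5)/4 - 45/4.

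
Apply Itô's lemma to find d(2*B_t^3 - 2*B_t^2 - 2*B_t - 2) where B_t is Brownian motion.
d(2*B_t^3 - 2*B_t^2 - 2*B_t - 2) = (6*B_t - 2) dt + (6*B_t^2 - 4*B_t - 2) dB_t

Itô's formula for f(B_t) gives d f(B_t) = f'(B_t) dB_t + (1/2) f''(B_t) dt. Compute derivatives of f(x) = 2*x^3 - 2*x^2 - 2*x - 2:
  f'(x)  = 6*x^2 - 4*x - 2
  f''(x) = 12*x - 4
Substitute x = B_t and multiply the f'' term by 1/2:
  drift     = (1/2) * (12*x - 4) evaluated at B_t = 6*B_t - 2
  diffusion = (6*x^2 - 4*x - 2) evaluated at B_t = 6*B_t^2 - 4*B_t - 2
Therefore d(2*B_t^3 - 2*B_t^2 - 2*B_t - 2) = (6*B_t - 2) dt + (6*B_t^2 - 4*B_t - 2) dB_t.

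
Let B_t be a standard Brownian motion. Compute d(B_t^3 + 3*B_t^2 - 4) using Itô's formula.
d(B_t^3 + 3*B_t^2 - 4) = (3*B_t + 3) dt + (3*B_t*(B_t + 2)) dB_t

Itô's formula for f(B_t) gives d f(B_t) = f'(B_t) dB_t + (1/2) f''(B_t) dt. Compute derivatives of f(x) = x^3 + 3*x^2 - 4:
  f'(x)  = 3*x*(x + 2)
  f''(x) = 6*x + 6
Substitute x = B_t and multiply the f'' term by 1/2:
  drift     = (1/2) * (6*x + 6) evaluated at B_t = 3*B_t + 3
  diffusion = (3*x*(x + 2)) evaluated at B_t = 3*B_t*(B_t + 2)
Therefore d(B_t^3 + 3*B_t^2 - 4) = (3*B_t + 3) dt + (3*B_t*(B_t + 2)) dB_t.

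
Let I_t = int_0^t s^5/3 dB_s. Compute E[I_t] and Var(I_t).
E[I_t] = 0; Var(I_t) = t^11/99

The Itô integral of a deterministic integrand f(s) has mean 0 because each increment f(s) * (B_{s+ds} - B_s) has mean 0. By the Itô isometry:
  Var( int_0^t f(s) dB_s ) = E[ (int_0^t f(s) dB_s)^2 ] = int_0^t f(s)^2 ds.
Here f(s) = s^5/3, so f(s)^2 = s^10/9. Integrate:
  int_0^t (s^10/9) ds = t^11/99.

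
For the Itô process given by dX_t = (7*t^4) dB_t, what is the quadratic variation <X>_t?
<X>_t = 49*t^9/9

For an Itô process dX_t = a(t) dt + b(t) dB_t, the quadratic variation is <X>_t = int_0^t b(s)^2 ds (the drift term does not contribute). Here b(s) = 7*s^4, so
  b(s)^2 = 49*s^8.
Integrating from 0 to t:
  <X>_t = int_0^t (49*s^8) ds = 49*t^9/9.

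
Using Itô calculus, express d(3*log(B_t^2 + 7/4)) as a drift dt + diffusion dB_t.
d(3*log(B_t^2 + 7/4)) = (12*(7 - 4*B_t^2)/(4*B_t^2 + 7)^2) dt + (24*B_t/(4*B_t^2 + 7)) dB_t

Itô's formula for f(B_t) gives d f(B_t) = f'(B_t) dB_t + (1/2) f''(B_t) dt. Compute derivatives of f(x) = 3*log(x^2 + 7/4):
  f'(x)  = 24*x/(4*x^2 + 7)
  f''(x) = 24*(7 - 4*x^2)/(4*x^2 + 7)^2
Substitute x = B_t and multiply the f'' term by 1/2:
  drift     = (1/2) * (24*(7 - 4*x^2)/(4*x^2 + 7)^2) evaluated at B_t = 12*(7 - 4*B_t^2)/(4*B_t^2 + 7)^2
  diffusion = (24*x/(4*x^2 + 7)) evaluated at B_t = 24*B_t/(4*B_t^2 + 7)
Therefore d(3*log(B_t^2 + 7/4)) = (12*(7 - 4*B_t^2)/(4*B_t^2 + 7)^2) dt + (24*B_t/(4*B_t^2 + 7)) dB_t.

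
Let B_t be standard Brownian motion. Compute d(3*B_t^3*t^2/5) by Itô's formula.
d(3*B_t^3*t^2/5) = (3*B_t*t*(2*B_t^2 + 3*t)/5) dt + (9*B_t^2*t^2/5) dB_t

Itô's formula for f(t, x): d f(t, B_t) = (f_t + (1/2) f_xx) dt + f_x dB_t. Compute partials of f(t, x) = 3*t^2*x^3/5:
  f_t(t,x)  = 6*t*x^3/5
  f_x(t,x)  = 9*t^2*x^2/5
  f_xx(t,x) = 18*t^2*x/5
Assemble drift = f_t + (1/2) f_xx = 3*t*x*(3*t + 2*x^2)/5 and diffusion = f_x = 9*t^2*x^2/5. Substituting x = B_t:
  d(3*B_t^3*t^2/5) = (3*B_t*t*(2*B_t^2 + 3*t)/5) dt + (9*B_t^2*t^2/5) dB_t.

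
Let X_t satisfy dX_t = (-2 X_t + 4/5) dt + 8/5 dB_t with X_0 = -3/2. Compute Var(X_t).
Var(X_t) = 16/25 - 16*exp(-4*t)/25

The variance V(t) = Var(X_t) satisfies V'(t) = 2 a V(t) + c^2 with V(0) = 0 (drift coefficient is linear in X, diffusion is constant). With a = -2, c = 8/5, the solution is
  V(t) = (c^2 / (2 a)) * (exp(2 a t) - 1)
       = ((8/5)^2 / (2*(-2))) * (exp((-4) t) - 1)
       = 16/25 - 16*exp(-4*t)/25.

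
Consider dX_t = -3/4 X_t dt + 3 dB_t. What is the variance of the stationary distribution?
lim Var(X_t) = 6

The OU SDE dX = -theta X dt + sigma dB admits the integrating factor exp(theta t): d(exp(theta t) X_t) = sigma exp(theta t) dB_t. Integrating from 0 to t gives X_t = x_0 * exp(-theta t) + sigma * int_0^t exp(-theta (t-s)) dB_s for any initial x_0. The Itô integral has variance (by the Itô isometry) sigma^2 * int_0^t exp(-2 theta (t - s)) ds = sigma^2 * (1 - exp(-2 theta t)) / (2 theta), independent of x_0.
With theta = 3/4, sigma = 3:
  Var(X_t) = (3)^2 * (1 - exp(-2*3/4 t)) / (2 * 3/4) = 6 - 6*exp(-3*t/2).
As t -> infinity, exp(-2*3/4 t) -> 0, so the stationary variance is sigma^2 / (2 theta) = 6.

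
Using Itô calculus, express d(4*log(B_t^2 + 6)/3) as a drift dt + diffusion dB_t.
d(4*log(B_t^2 + 6)/3) = (4*(6 - B_t^2)/(3*(B_t^2 + 6)^2)) dt + (8*B_t/(3*(B_t^2 + 6))) dB_t

Itô's formula for f(B_t) gives d f(B_t) = f'(B_t) dB_t + (1/2) f''(B_t) dt. Compute derivatives of f(x) = 4*log(x^2 + 6)/3:
  f'(x)  = 8*x/(3*(x^2 + 6))
  f''(x) = 8*(6 - x^2)/(3*(x^2 + 6)^2)
Substitute x = B_t and multiply the f'' term by 1/2:
  drift     = (1/2) * (8*(6 - x^2)/(3*(x^2 + 6)^2)) evaluated at B_t = 4*(6 - B_t^2)/(3*(B_t^2 + 6)^2)
  diffusion = (8*x/(3*(x^2 + 6))) evaluated at B_t = 8*B_t/(3*(B_t^2 + 6))
Therefore d(4*log(B_t^2 + 6)/3) = (4*(6 - B_t^2)/(3*(B_t^2 + 6)^2)) dt + (8*B_t/(3*(B_t^2 + 6))) dB_t.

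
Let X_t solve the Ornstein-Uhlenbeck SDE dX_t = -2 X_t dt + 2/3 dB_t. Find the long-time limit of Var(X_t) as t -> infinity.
lim Var(X_t) = 1/9

The OU SDE dX = -theta X dt + sigma dB admits the integrating factor exp(theta t): d(exp(theta t) X_t) = sigma exp(theta t) dB_t. Integrating from 0 to t gives X_t = x_0 * exp(-theta t) + sigma * int_0^t exp(-theta (t-s)) dB_s for any initial x_0. The Itô integral has variance (by the Itô isometry) sigma^2 * int_0^t exp(-2 theta (t - s)) ds = sigma^2 * (1 - exp(-2 theta t)) / (2 theta), independent of x_0.
With theta = 2, sigma = 2/3:
  Var(X_t) = (2/3)^2 * (1 - exp(-2*2 t)) / (2 * 2) = 1/9 - exp(-4*t)/9.
As t -> infinity, exp(-2*2 t) -> 0, so the stationary variance is sigma^2 / (2 theta) = 1/9.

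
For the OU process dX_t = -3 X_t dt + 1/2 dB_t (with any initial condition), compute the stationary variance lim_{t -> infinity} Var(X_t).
lim Var(X_t) = 1/24

The OU SDE dX = -theta X dt + sigma dB admits the integrating factor exp(theta t): d(exp(theta t) X_t) = sigma exp(theta t) dB_t. Integrating from 0 to t gives X_t = x_0 * exp(-theta t) + sigma * int_0^t exp(-theta (t-s)) dB_s for any initial x_0. The Itô integral has variance (by the Itô isometry) sigma^2 * int_0^t exp(-2 theta (t - s)) ds = sigma^2 * (1 - exp(-2 theta t)) / (2 theta), independent of x_0.
With theta = 3, sigma = 1/2:
  Var(X_t) = (1/2)^2 * (1 - exp(-2*3 t)) / (2 * 3) = 1/24 - exp(-6*t)/24.
As t -> infinity, exp(-2*3 t) -> 0, so the stationary variance is sigma^2 / (2 theta) = 1/24.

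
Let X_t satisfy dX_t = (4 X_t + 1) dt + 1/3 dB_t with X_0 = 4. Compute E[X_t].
E[X_t] = 17*exp(4*t)/4 - 1/4

Taking expectations and using E[dB_t] = 0, the mean m(t) = E[X_t] satisfies the ODE m'(t) = a m(t) + b with m(0) = x_0. With a = 4, b = 1, x_0 = 4, the solution is
  m(t) = x_0 * exp(a t) + (b/a) * (exp(a t) - 1)
       = 4 * exp(4 t) + (1/4) * (exp(4 t) - 1)
       = 17*exp(4*t)/4 - 1/4.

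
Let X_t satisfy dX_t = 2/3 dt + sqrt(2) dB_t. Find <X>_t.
<X>_t = 2*t

For an Itô process dX_t = a(t) dt + b(t) dB_t, the quadratic variation is <X>_t = int_0^t b(s)^2 ds (the drift term does not contribute). Here b(s) = sqrt(2), so
  b(s)^2 = 2.
Integrating from 0 to t:
  <X>_t = int_0^t (2) ds = 2*t.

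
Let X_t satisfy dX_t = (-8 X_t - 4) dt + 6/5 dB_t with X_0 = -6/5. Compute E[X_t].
E[X_t] = -1/2 - 7*exp(-8*t)/10

Taking expectations and using E[dB_t] = 0, the mean m(t) = E[X_t] satisfies the ODE m'(t) = a m(t) + b with m(0) = x_0. With a = -8, b = -4, x_0 = -6/5, the solution is
  m(t) = x_0 * exp(a t) + (b/a) * (exp(a t) - 1)
       = (-6/5) * exp((-8) t) + ((-4)/(-8)) * (exp((-8) t) - 1)
       = -1/2 - 7*exp(-8*t)/10.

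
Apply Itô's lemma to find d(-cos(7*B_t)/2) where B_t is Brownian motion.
d(-cos(7*B_t)/2) = (49*cos(7*B_t)/4) dt + (7*sin(7*B_t)/2) dB_t

Itô's formula for f(B_t) gives d f(B_t) = f'(B_t) dB_t + (1/2) f''(B_t) dt. Compute derivatives of f(x) = -cos(7*x)/2:
  f'(x)  = 7*sin(7*x)/2
  f''(x) = 49*cos(7*x)/2
Substitute x = B_t and multiply the f'' term by 1/2:
  drift     = (1/2) * (49*cos(7*x)/2) evaluated at B_t = 49*cos(7*B_t)/4
  diffusion = (7*sin(7*x)/2) evaluated at B_t = 7*sin(7*B_t)/2
Therefore d(-cos(7*B_t)/2) = (49*cos(7*B_t)/4) dt + (7*sin(7*B_t)/2) dB_t.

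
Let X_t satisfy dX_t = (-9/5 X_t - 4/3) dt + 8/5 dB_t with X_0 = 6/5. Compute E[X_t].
E[X_t] = -20/27 + 262*exp(-9*t/5)/135

Taking expectations and using E[dB_t] = 0, the mean m(t) = E[X_t] satisfies the ODE m'(t) = a m(t) + b with m(0) = x_0. With a = -9/5, b = -4/3, x_0 = 6/5, the solution is
  m(t) = x_0 * exp(a t) + (b/a) * (exp(a t) - 1)
       = (6/5) * exp((-9/5) t) + ((-4/3)/(-9/5)) * (exp((-9/5) t) - 1)
       = -20/27 + 262*exp(-9*t/5)/135.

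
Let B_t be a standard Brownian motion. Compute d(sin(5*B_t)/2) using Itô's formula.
d(sin(5*B_t)/2) = (-25*sin(5*B_t)/4) dt + (5*cos(5*B_t)/2) dB_t

Itô's formula for f(B_t) gives d f(B_t) = f'(B_t) dB_t + (1/2) f''(B_t) dt. Compute derivatives of f(x) = sin(5*x)/2:
  f'(x)  = 5*cos(5*x)/2
  f''(x) = -25*sin(5*x)/2
Substitute x = B_t and multiply the f'' term by 1/2:
  drift     = (1/2) * (-25*sin(5*x)/2) evaluated at B_t = -25*sin(5*B_t)/4
  diffusion = (5*cos(5*x)/2) evaluated at B_t = 5*cos(5*B_t)/2
Therefore d(sin(5*B_t)/2) = (-25*sin(5*B_t)/4) dt + (5*cos(5*B_t)/2) dB_t.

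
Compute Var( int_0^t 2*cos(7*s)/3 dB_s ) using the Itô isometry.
Var = 2*t/9 + sin(14*t)/63

The Itô integral of a deterministic integrand f(s) has mean 0 because each increment f(s) * (B_{s+ds} - B_s) has mean 0. By the Itô isometry:
  Var( int_0^t f(s) dB_s ) = E[ (int_0^t f(s) dB_s)^2 ] = int_0^t f(s)^2 ds.
Here f(s) = 2*cos(7*s)/3, so f(s)^2 = 4*cos(7*s)^2/9. Integrate:
  int_0^t (4*cos(7*s)^2/9) ds = 2*t/9 + sin(14*t)/63.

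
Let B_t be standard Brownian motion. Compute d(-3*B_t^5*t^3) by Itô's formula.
d(-3*B_t^5*t^3) = (B_t^3*t^2*(-9*B_t^2 - 30*t)) dt + (-15*B_t^4*t^3) dB_t

Itô's formula for f(t, x): d f(t, B_t) = (f_t + (1/2) f_xx) dt + f_x dB_t. Compute partials of f(t, x) = -3*t^3*x^5:
  f_t(t,x)  = -9*t^2*x^5
  f_x(t,x)  = -15*t^3*x^4
  f_xx(t,x) = -60*t^3*x^3
Assemble drift = f_t + (1/2) f_xx = t^2*x^3*(-30*t - 9*x^2) and diffusion = f_x = -15*t^3*x^4. Substituting x = B_t:
  d(-3*B_t^5*t^3) = (B_t^3*t^2*(-9*B_t^2 - 30*t)) dt + (-15*B_t^4*t^3) dB_t.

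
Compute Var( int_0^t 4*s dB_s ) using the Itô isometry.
Var = 16*t^3/3

The Itô integral of a deterministic integrand f(s) has mean 0 because each increment f(s) * (B_{s+ds} - B_s) has mean 0. By the Itô isometry:
  Var( int_0^t f(s) dB_s ) = E[ (int_0^t f(s) dB_s)^2 ] = int_0^t f(s)^2 ds.
Here f(s) = 4*s, so f(s)^2 = 16*s^2. Integrate:
  int_0^t (16*s^2) ds = 16*t^3/3.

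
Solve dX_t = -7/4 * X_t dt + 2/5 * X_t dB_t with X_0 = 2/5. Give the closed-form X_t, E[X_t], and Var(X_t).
X_t = 2/5 * exp((-183/100) t + (2/5) B_t); E[X_t] = 2*exp(-7*t/4)/5; Var(X_t) = (4*exp(4*t/25) - 4)*exp(-7*t/2)/25

For GBM dX = mu X dt + sigma X dB with X_0 = x_0, apply Itô to Y = log X: dY = (mu - sigma^2/2) dt + sigma dB, so Y_t = log(x_0) + (mu - sigma^2/2) t + sigma B_t and hence X_t = x_0 * exp((mu - sigma^2/2) t + sigma B_t).
With mu = -7/4, sigma = 2/5, x_0 = 2/5, this gives:
  X_t = 2/5 * exp((-183/100) * t + (2/5) * B_t).
Since sigma*B_t ~ Normal(0, sigma^2 t), E[exp(sigma*B_t)] = exp(sigma^2 t / 2); so E[X_t] = x_0 * exp((mu - sigma^2/2) t) * exp(sigma^2 t / 2) = x_0 * exp(mu t) = 2*exp(-7*t/4)/5.
Var(X_t) = E[X_t^2] - (E[X_t])^2 = x_0^2 * exp(2 mu t) * (exp(sigma^2 t) - 1) = (4*exp(4*t/25) - 4)*exp(-7*t/2)/25.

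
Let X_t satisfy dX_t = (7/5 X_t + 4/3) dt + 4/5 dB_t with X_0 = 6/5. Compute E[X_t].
E[X_t] = 226*exp(7*t/5)/105 - 20/21

Taking expectations and using E[dB_t] = 0, the mean m(t) = E[X_t] satisfies the ODE m'(t) = a m(t) + b with m(0) = x_0. With a = 7/5, b = 4/3, x_0 = 6/5, the solution is
  m(t) = x_0 * exp(a t) + (b/a) * (exp(a t) - 1)
       = (6/5) * exp((7/5) t) + ((4/3)/(7/5)) * (exp((7/5) t) - 1)
       = 226*exp(7*t/5)/105 - 20/21.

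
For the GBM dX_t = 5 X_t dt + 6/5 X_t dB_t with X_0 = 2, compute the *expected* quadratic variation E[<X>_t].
E[<X>_t] = 72*exp(286*t/25)/143 - 72/143

<X>_t = int_0^t ((6/5) * X_s)^2 ds. Taking expectation inside the integral: E[<X>_t] = (6/5)^2 * int_0^t E[X_s^2] ds. For GBM, E[X_s^2] = x_0^2 * exp((2 mu + sigma^2) s). Integrating:
  E[<X>_t] = (6/5)^2 * 2^2 * (exp((2*5 + (6/5)^2) t) - 1) / (2*5 + (6/5)^2)
           = (6/5)^2 * 2^2 * (exp((286/25) t) - 1) / (286/25) = 72*exp(286*t/25)/143 - 72/143.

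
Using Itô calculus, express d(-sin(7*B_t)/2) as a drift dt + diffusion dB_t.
d(-sin(7*B_t)/2) = (49*sin(7*B_t)/4) dt + (-7*cos(7*B_t)/2) dB_t

Itô's formula for f(B_t) gives d f(B_t) = f'(B_t) dB_t + (1/2) f''(B_t) dt. Compute derivatives of f(x) = -sin(7*x)/2:
  f'(x)  = -7*cos(7*x)/2
  f''(x) = 49*sin(7*x)/2
Substitute x = B_t and multiply the f'' term by 1/2:
  drift     = (1/2) * (49*sin(7*x)/2) evaluated at B_t = 49*sin(7*B_t)/4
  diffusion = (-7*cos(7*x)/2) evaluated at B_t = -7*cos(7*B_t)/2
Therefore d(-sin(7*B_t)/2) = (49*sin(7*B_t)/4) dt + (-7*cos(7*B_t)/2) dB_t.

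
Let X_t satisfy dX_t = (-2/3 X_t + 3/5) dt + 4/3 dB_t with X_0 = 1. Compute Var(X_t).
Var(X_t) = 4/3 - 4*exp(-4*t/3)/3

The variance V(t) = Var(X_t) satisfies V'(t) = 2 a V(t) + c^2 with V(0) = 0 (drift coefficient is linear in X, diffusion is constant). With a = -2/3, c = 4/3, the solution is
  V(t) = (c^2 / (2 a)) * (exp(2 a t) - 1)
       = ((4/3)^2 / (2*(-2/3))) * (exp((-4/3) t) - 1)
       = 4/3 - 4*exp(-4*t/3)/3.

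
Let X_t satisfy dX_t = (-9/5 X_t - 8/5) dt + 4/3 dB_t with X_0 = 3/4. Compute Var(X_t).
Var(X_t) = 40/81 - 40*exp(-18*t/5)/81

The variance V(t) = Var(X_t) satisfies V'(t) = 2 a V(t) + c^2 with V(0) = 0 (drift coefficient is linear in X, diffusion is constant). With a = -9/5, c = 4/3, the solution is
  V(t) = (c^2 / (2 a)) * (exp(2 a t) - 1)
       = ((4/3)^2 / (2*(-9/5))) * (exp((-18/5) t) - 1)
       = 40/81 - 40*exp(-18*t/5)/81.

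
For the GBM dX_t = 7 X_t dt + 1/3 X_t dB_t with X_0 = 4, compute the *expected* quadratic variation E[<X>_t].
E[<X>_t] = 16*exp(127*t/9)/127 - 16/127

<X>_t = int_0^t ((1/3) * X_s)^2 ds. Taking expectation inside the integral: E[<X>_t] = (1/3)^2 * int_0^t E[X_s^2] ds. For GBM, E[X_s^2] = x_0^2 * exp((2 mu + sigma^2) s). Integrating:
  E[<X>_t] = (1/3)^2 * 4^2 * (exp((2*7 + (1/3)^2) t) - 1) / (2*7 + (1/3)^2)
           = (1/3)^2 * 4^2 * (exp((127/9) t) - 1) / (127/9) = 16*exp(127*t/9)/127 - 16/127.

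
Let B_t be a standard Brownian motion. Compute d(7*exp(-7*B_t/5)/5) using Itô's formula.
d(7*exp(-7*B_t/5)/5) = (343*exp(-7*B_t/5)/250) dt + (-49*exp(-7*B_t/5)/25) dB_t

Itô's formula for f(B_t) gives d f(B_t) = f'(B_t) dB_t + (1/2) f''(B_t) dt. Compute derivatives of f(x) = 7*exp(-7*x/5)/5:
  f'(x)  = -49*exp(-7*x/5)/25
  f''(x) = 343*exp(-7*x/5)/125
Substitute x = B_t and multiply the f'' term by 1/2:
  drift     = (1/2) * (343*exp(-7*x/5)/125) evaluated at B_t = 343*exp(-7*B_t/5)/250
  diffusion = (-49*exp(-7*x/5)/25) evaluated at B_t = -49*exp(-7*B_t/5)/25
Therefore d(7*exp(-7*B_t/5)/5) = (343*exp(-7*B_t/5)/250) dt + (-49*exp(-7*B_t/5)/25) dB_t.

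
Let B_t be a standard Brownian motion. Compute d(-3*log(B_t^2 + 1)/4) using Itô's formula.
d(-3*log(B_t^2 + 1)/4) = (3*(B_t^2 - 1)/(4*(B_t^2 + 1)^2)) dt + (-3*B_t/(2*B_t^2 + 2)) dB_t

Itô's formula for f(B_t) gives d f(B_t) = f'(B_t) dB_t + (1/2) f''(B_t) dt. Compute derivatives of f(x) = -3*log(x^2 + 1)/4:
  f'(x)  = -3*x/(2*x^2 + 2)
  f''(x) = 3*(x^2 - 1)/(2*(x^2 + 1)^2)
Substitute x = B_t and multiply the f'' term by 1/2:
  drift     = (1/2) * (3*(x^2 - 1)/(2*(x^2 + 1)^2)) evaluated at B_t = 3*(B_t^2 - 1)/(4*(B_t^2 + 1)^2)
  diffusion = (-3*x/(2*x^2 + 2)) evaluated at B_t = -3*B_t/(2*B_t^2 + 2)
Therefore d(-3*log(B_t^2 + 1)/4) = (3*(B_t^2 - 1)/(4*(B_t^2 + 1)^2)) dt + (-3*B_t/(2*B_t^2 + 2)) dB_t.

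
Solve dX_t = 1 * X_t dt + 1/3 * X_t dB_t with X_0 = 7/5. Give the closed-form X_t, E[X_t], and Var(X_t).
X_t = 7/5 * exp((17/18) t + (1/3) B_t); E[X_t] = 7*exp(t)/5; Var(X_t) = 49*(exp(t/9) - 1)*exp(2*t)/25

For GBM dX = mu X dt + sigma X dB with X_0 = x_0, apply Itô to Y = log X: dY = (mu - sigma^2/2) dt + sigma dB, so Y_t = log(x_0) + (mu - sigma^2/2) t + sigma B_t and hence X_t = x_0 * exp((mu - sigma^2/2) t + sigma B_t).
With mu = 1, sigma = 1/3, x_0 = 7/5, this gives:
  X_t = 7/5 * exp((17/18) * t + (1/3) * B_t).
Since sigma*B_t ~ Normal(0, sigma^2 t), E[exp(sigma*B_t)] = exp(sigma^2 t / 2); so E[X_t] = x_0 * exp((mu - sigma^2/2) t) * exp(sigma^2 t / 2) = x_0 * exp(mu t) = 7*exp(t)/5.
Var(X_t) = E[X_t^2] - (E[X_t])^2 = x_0^2 * exp(2 mu t) * (exp(sigma^2 t) - 1) = 49*(exp(t/9) - 1)*exp(2*t)/25.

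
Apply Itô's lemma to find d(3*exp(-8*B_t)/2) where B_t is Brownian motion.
d(3*exp(-8*B_t)/2) = (48*exp(-8*B_t)) dt + (-12*exp(-8*B_t)) dB_t

Itô's formula for f(B_t) gives d f(B_t) = f'(B_t) dB_t + (1/2) f''(B_t) dt. Compute derivatives of f(x) = 3*exp(-8*x)/2:
  f'(x)  = -12*exp(-8*x)
  f''(x) = 96*exp(-8*x)
Substitute x = B_t and multiply the f'' term by 1/2:
  drift     = (1/2) * (96*exp(-8*x)) evaluated at B_t = 48*exp(-8*B_t)
  diffusion = (-12*exp(-8*x)) evaluated at B_t = -12*exp(-8*B_t)
Therefore d(3*exp(-8*B_t)/2) = (48*exp(-8*B_t)) dt + (-12*exp(-8*B_t)) dB_t.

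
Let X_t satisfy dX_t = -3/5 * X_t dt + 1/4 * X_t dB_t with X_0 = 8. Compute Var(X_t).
Var(X_t) = (64*exp(t/16) - 64)*exp(-6*t/5)

For GBM dX = mu X dt + sigma X dB with X_0 = x_0, apply Itô to Y = log X: dY = (mu - sigma^2/2) dt + sigma dB, so Y_t = log(x_0) + (mu - sigma^2/2) t + sigma B_t and hence X_t = x_0 * exp((mu - sigma^2/2) t + sigma B_t).
With mu = -3/5, sigma = 1/4, x_0 = 8, this gives:
  X_t = 8 * exp((-101/160) * t + (1/4) * B_t).
Since sigma*B_t ~ Normal(0, sigma^2 t), E[exp(sigma*B_t)] = exp(sigma^2 t / 2); so E[X_t] = x_0 * exp((mu - sigma^2/2) t) * exp(sigma^2 t / 2) = x_0 * exp(mu t) = 8*exp(-3*t/5).
Var(X_t) = E[X_t^2] - (E[X_t])^2 = x_0^2 * exp(2 mu t) * (exp(sigma^2 t) - 1) = (64*exp(t/16) - 64)*exp(-6*t/5).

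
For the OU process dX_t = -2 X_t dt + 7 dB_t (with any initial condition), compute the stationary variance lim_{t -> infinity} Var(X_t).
lim Var(X_t) = 49/4

The OU SDE dX = -theta X dt + sigma dB admits the integrating factor exp(theta t): d(exp(theta t) X_t) = sigma exp(theta t) dB_t. Integrating from 0 to t gives X_t = x_0 * exp(-theta t) + sigma * int_0^t exp(-theta (t-s)) dB_s for any initial x_0. The Itô integral has variance (by the Itô isometry) sigma^2 * int_0^t exp(-2 theta (t - s)) ds = sigma^2 * (1 - exp(-2 theta t)) / (2 theta), independent of x_0.
With theta = 2, sigma = 7:
  Var(X_t) = (7)^2 * (1 - exp(-2*2 t)) / (2 * 2) = 49/4 - 49*exp(-4*t)/4.
As t -> infinity, exp(-2*2 t) -> 0, so the stationary variance is sigma^2 / (2 theta) = 49/4.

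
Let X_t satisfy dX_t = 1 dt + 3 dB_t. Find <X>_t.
<X>_t = 9*t

For an Itô process dX_t = a(t) dt + b(t) dB_t, the quadratic variation is <X>_t = int_0^t b(s)^2 ds (the drift term does not contribute). Here b(s) = 3, so
  b(s)^2 = 9.
Integrating from 0 to t:
  <X>_t = int_0^t (9) ds = 9*t.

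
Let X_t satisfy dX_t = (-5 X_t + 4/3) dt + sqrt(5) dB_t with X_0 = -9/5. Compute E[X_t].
E[X_t] = 4/15 - 31*exp(-5*t)/15

Taking expectations and using E[dB_t] = 0, the mean m(t) = E[X_t] satisfies the ODE m'(t) = a m(t) + b with m(0) = x_0. With a = -5, b = 4/3, x_0 = -9/5, the solution is
  m(t) = x_0 * exp(a t) + (b/a) * (exp(a t) - 1)
       = (-9/5) * exp((-5) t) + ((4/3)/(-5)) * (exp((-5) t) - 1)
       = 4/15 - 31*exp(-5*t)/15.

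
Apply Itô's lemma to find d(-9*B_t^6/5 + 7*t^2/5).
d(-9*B_t^6/5 + 7*t^2/5) = (-27*B_t^4 + 14*t/5) dt + (-54*B_t^5/5) dB_t

Itô's formula for f(t, x): d f(t, B_t) = (f_t + (1/2) f_xx) dt + f_x dB_t. Compute partials of f(t, x) = 7*t^2/5 - 9*x^6/5:
  f_t(t,x)  = 14*t/5
  f_x(t,x)  = -54*x^5/5
  f_xx(t,x) = -54*x^4
Assemble drift = f_t + (1/2) f_xx = 14*t/5 - 27*x^4 and diffusion = f_x = -54*x^5/5. Substituting x = B_t:
  d(-9*B_t^6/5 + 7*t^2/5) = (-27*B_t^4 + 14*t/5) dt + (-54*B_t^5/5) dB_t.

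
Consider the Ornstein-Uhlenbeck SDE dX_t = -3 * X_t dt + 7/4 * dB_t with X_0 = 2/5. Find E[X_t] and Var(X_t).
E[X_t] = 2*exp(-3*t)/5; Var(X_t) = 49/96 - 49*exp(-6*t)/96

The OU SDE dX = -theta X dt + sigma dB admits the integrating factor exp(theta t): d(exp(theta t) X_t) = sigma exp(theta t) dB_t. Integrating from 0 to t:
  X_t = x_0 * exp(-theta t) + sigma * int_0^t exp(-theta (t-s)) dB_s.
The Itô integral has mean 0 and (by the Itô isometry) variance sigma^2 * int_0^t exp(-2 theta (t - s)) ds = sigma^2 * (1 - exp(-2 theta t)) / (2 theta).
With theta = 3, sigma = 7/4, x_0 = 2/5:
  E[X_t] = 2/5 * exp(-3 t) = 2*exp(-3*t)/5
  Var(X_t) = (7/4)^2 * (1 - exp(-2*3 t)) / (2 * 3) = 49/96 - 49*exp(-6*t)/96.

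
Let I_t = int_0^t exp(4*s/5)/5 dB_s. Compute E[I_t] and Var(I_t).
E[I_t] = 0; Var(I_t) = exp(8*t/5)/40 - 1/40

The Itô integral of a deterministic integrand f(s) has mean 0 because each increment f(s) * (B_{s+ds} - B_s) has mean 0. By the Itô isometry:
  Var( int_0^t f(s) dB_s ) = E[ (int_0^t f(s) dB_s)^2 ] = int_0^t f(s)^2 ds.
Here f(s) = exp(4*s/5)/5, so f(s)^2 = exp(8*s/5)/25. Integrate:
  int_0^t (exp(8*s/5)/25) ds = exp(8*t/5)/40 - 1/40.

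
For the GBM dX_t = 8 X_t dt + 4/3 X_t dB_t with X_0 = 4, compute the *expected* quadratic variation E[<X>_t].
E[<X>_t] = 8*exp(160*t/9)/5 - 8/5

<X>_t = int_0^t ((4/3) * X_s)^2 ds. Taking expectation inside the integral: E[<X>_t] = (4/3)^2 * int_0^t E[X_s^2] ds. For GBM, E[X_s^2] = x_0^2 * exp((2 mu + sigma^2) s). Integrating:
  E[<X>_t] = (4/3)^2 * 4^2 * (exp((2*8 + (4/3)^2) t) - 1) / (2*8 + (4/3)^2)
           = (4/3)^2 * 4^2 * (exp((160/9) t) - 1) / (160/9) = 8*exp(160*t/9)/5 - 8/5.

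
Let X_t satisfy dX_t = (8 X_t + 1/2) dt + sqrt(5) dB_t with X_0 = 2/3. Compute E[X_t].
E[X_t] = 35*exp(8*t)/48 - 1/16

Taking expectations and using E[dB_t] = 0, the mean m(t) = E[X_t] satisfies the ODE m'(t) = a m(t) + b with m(0) = x_0. With a = 8, b = 1/2, x_0 = 2/3, the solution is
  m(t) = x_0 * exp(a t) + (b/a) * (exp(a t) - 1)
       = (2/3) * exp(8 t) + ((1/2)/8) * (exp(8 t) - 1)
       = 35*exp(8*t)/48 - 1/16.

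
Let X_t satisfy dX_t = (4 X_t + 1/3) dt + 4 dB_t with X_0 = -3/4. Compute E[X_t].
E[X_t] = -2*exp(4*t)/3 - 1/12

Taking expectations and using E[dB_t] = 0, the mean m(t) = E[X_t] satisfies the ODE m'(t) = a m(t) + b with m(0) = x_0. With a = 4, b = 1/3, x_0 = -3/4, the solution is
  m(t) = x_0 * exp(a t) + (b/a) * (exp(a t) - 1)
       = (-3/4) * exp(4 t) + ((1/3)/4) * (exp(4 t) - 1)
       = -2*exp(4*t)/3 - 1/12.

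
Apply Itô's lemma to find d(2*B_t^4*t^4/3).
d(2*B_t^4*t^4/3) = (B_t^2*t^3*(8*B_t^2/3 + 4*t)) dt + (8*B_t^3*t^4/3) dB_t

Itô's formula for f(t, x): d f(t, B_t) = (f_t + (1/2) f_xx) dt + f_x dB_t. Compute partials of f(t, x) = 2*t^4*x^4/3:
  f_t(t,x)  = 8*t^3*x^4/3
  f_x(t,x)  = 8*t^4*x^3/3
  f_xx(t,x) = 8*t^4*x^2
Assemble drift = f_t + (1/2) f_xx = t^3*x^2*(4*t + 8*x^2/3) and diffusion = f_x = 8*t^4*x^3/3. Substituting x = B_t:
  d(2*B_t^4*t^4/3) = (B_t^2*t^3*(8*B_t^2/3 + 4*t)) dt + (8*B_t^3*t^4/3) dB_t.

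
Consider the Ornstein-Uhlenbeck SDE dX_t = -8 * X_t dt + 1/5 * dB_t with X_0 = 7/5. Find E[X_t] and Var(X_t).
E[X_t] = 7*exp(-8*t)/5; Var(X_t) = 1/400 - exp(-16*t)/400

The OU SDE dX = -theta X dt + sigma dB admits the integrating factor exp(theta t): d(exp(theta t) X_t) = sigma exp(theta t) dB_t. Integrating from 0 to t:
  X_t = x_0 * exp(-theta t) + sigma * int_0^t exp(-theta (t-s)) dB_s.
The Itô integral has mean 0 and (by the Itô isometry) variance sigma^2 * int_0^t exp(-2 theta (t - s)) ds = sigma^2 * (1 - exp(-2 theta t)) / (2 theta).
With theta = 8, sigma = 1/5, x_0 = 7/5:
  E[X_t] = 7/5 * exp(-8 t) = 7*exp(-8*t)/5
  Var(X_t) = (1/5)^2 * (1 - exp(-2*8 t)) / (2 * 8) = 1/400 - exp(-16*t)/400.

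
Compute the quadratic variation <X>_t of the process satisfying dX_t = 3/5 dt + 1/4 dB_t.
<X>_t = t/16

For an Itô process dX_t = a(t) dt + b(t) dB_t, the quadratic variation is <X>_t = int_0^t b(s)^2 ds (the drift term does not contribute). Here b(s) = 1/4, so
  b(s)^2 = 1/16.
Integrating from 0 to t:
  <X>_t = int_0^t (1/16) ds = t/16.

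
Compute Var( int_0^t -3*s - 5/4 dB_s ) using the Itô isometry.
Var = t*(48*t^2 + 60*t + 25)/16

The Itô integral of a deterministic integrand f(s) has mean 0 because each increment f(s) * (B_{s+ds} - B_s) has mean 0. By the Itô isometry:
  Var( int_0^t f(s) dB_s ) = E[ (int_0^t f(s) dB_s)^2 ] = int_0^t f(s)^2 ds.
Here f(s) = -3*s - 5/4, so f(s)^2 = (12*s + 5)^2/16. Integrate:
  int_0^t ((12*s + 5)^2/16) ds = t*(48*t^2 + 60*t + 25)/16.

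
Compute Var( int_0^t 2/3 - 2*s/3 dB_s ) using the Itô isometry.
Var = 4*t*(t^2 - 3*t + 3)/27

The Itô integral of a deterministic integrand f(s) has mean 0 because each increment f(s) * (B_{s+ds} - B_s) has mean 0. By the Itô isometry:
  Var( int_0^t f(s) dB_s ) = E[ (int_0^t f(s) dB_s)^2 ] = int_0^t f(s)^2 ds.
Here f(s) = 2/3 - 2*s/3, so f(s)^2 = 4*(s - 1)^2/9. Integrate:
  int_0^t (4*(s - 1)^2/9) ds = 4*t*(t^2 - 3*t + 3)/27.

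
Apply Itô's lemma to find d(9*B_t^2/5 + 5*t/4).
d(9*B_t^2/5 + 5*t/4) = (61/20) dt + (18*B_t/5) dB_t

Itô's formula for f(t, x): d f(t, B_t) = (f_t + (1/2) f_xx) dt + f_x dB_t. Compute partials of f(t, x) = 5*t/4 + 9*x^2/5:
  f_t(t,x)  = 5/4
  f_x(t,x)  = 18*x/5
  f_xx(t,x) = 18/5
Assemble drift = f_t + (1/2) f_xx = 61/20 and diffusion = f_x = 18*x/5. Substituting x = B_t:
  d(9*B_t^2/5 + 5*t/4) = (61/20) dt + (18*B_t/5) dB_t.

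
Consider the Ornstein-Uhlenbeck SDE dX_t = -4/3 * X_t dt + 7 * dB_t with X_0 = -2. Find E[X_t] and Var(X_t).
E[X_t] = -2*exp(-4*t/3); Var(X_t) = 147/8 - 147*exp(-8*t/3)/8

The OU SDE dX = -theta X dt + sigma dB admits the integrating factor exp(theta t): d(exp(theta t) X_t) = sigma exp(theta t) dB_t. Integrating from 0 to t:
  X_t = x_0 * exp(-theta t) + sigma * int_0^t exp(-theta (t-s)) dB_s.
The Itô integral has mean 0 and (by the Itô isometry) variance sigma^2 * int_0^t exp(-2 theta (t - s)) ds = sigma^2 * (1 - exp(-2 theta t)) / (2 theta).
With theta = 4/3, sigma = 7, x_0 = -2:
  E[X_t] = -2 * exp(-4/3 t) = -2*exp(-4*t/3)
  Var(X_t) = (7)^2 * (1 - exp(-2*4/3 t)) / (2 * 4/3) = 147/8 - 147*exp(-8*t/3)/8.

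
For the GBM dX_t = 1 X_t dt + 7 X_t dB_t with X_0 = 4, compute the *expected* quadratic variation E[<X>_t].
E[<X>_t] = 784*exp(51*t)/51 - 784/51

<X>_t = int_0^t (7 * X_s)^2 ds. Taking expectation inside the integral: E[<X>_t] = 7^2 * int_0^t E[X_s^2] ds. For GBM, E[X_s^2] = x_0^2 * exp((2 mu + sigma^2) s). Integrating:
  E[<X>_t] = 7^2 * 4^2 * (exp((2*1 + 7^2) t) - 1) / (2*1 + 7^2)
           = 7^2 * 4^2 * (exp(51 t) - 1) / 51 = 784*exp(51*t)/51 - 784/51.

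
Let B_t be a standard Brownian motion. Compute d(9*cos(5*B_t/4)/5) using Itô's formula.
d(9*cos(5*B_t/4)/5) = (-45*cos(5*B_t/4)/32) dt + (-9*sin(5*B_t/4)/4) dB_t

Itô's formula for f(B_t) gives d f(B_t) = f'(B_t) dB_t + (1/2) f''(B_t) dt. Compute derivatives of f(x) = 9*cos(5*x/4)/5:
  f'(x)  = -9*sin(5*x/4)/4
  f''(x) = -45*cos(5*x/4)/16
Substitute x = B_t and multiply the f'' term by 1/2:
  drift     = (1/2) * (-45*cos(5*x/4)/16) evaluated at B_t = -45*cos(5*B_t/4)/32
  diffusion = (-9*sin(5*x/4)/4) evaluated at B_t = -9*sin(5*B_t/4)/4
Therefore d(9*cos(5*B_t/4)/5) = (-45*cos(5*B_t/4)/32) dt + (-9*sin(5*B_t/4)/4) dB_t.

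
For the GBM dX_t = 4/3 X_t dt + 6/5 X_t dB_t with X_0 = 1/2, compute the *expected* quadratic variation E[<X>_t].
E[<X>_t] = 27*exp(308*t/75)/308 - 27/308

<X>_t = int_0^t ((6/5) * X_s)^2 ds. Taking expectation inside the integral: E[<X>_t] = (6/5)^2 * int_0^t E[X_s^2] ds. For GBM, E[X_s^2] = x_0^2 * exp((2 mu + sigma^2) s). Integrating:
  E[<X>_t] = (6/5)^2 * (1/2)^2 * (exp((2*(4/3) + (6/5)^2) t) - 1) / (2*(4/3) + (6/5)^2)
           = (6/5)^2 * (1/2)^2 * (exp((308/75) t) - 1) / (308/75) = 27*exp(308*t/75)/308 - 27/308.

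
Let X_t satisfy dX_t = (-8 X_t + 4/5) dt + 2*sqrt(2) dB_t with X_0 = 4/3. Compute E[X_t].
E[X_t] = 1/10 + 37*exp(-8*t)/30

Taking expectations and using E[dB_t] = 0, the mean m(t) = E[X_t] satisfies the ODE m'(t) = a m(t) + b with m(0) = x_0. With a = -8, b = 4/5, x_0 = 4/3, the solution is
  m(t) = x_0 * exp(a t) + (b/a) * (exp(a t) - 1)
       = (4/3) * exp((-8) t) + ((4/5)/(-8)) * (exp((-8) t) - 1)
       = 1/10 + 37*exp(-8*t)/30.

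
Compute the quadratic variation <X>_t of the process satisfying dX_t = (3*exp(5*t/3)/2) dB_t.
<X>_t = 27*exp(10*t/3)/40 - 27/40

For an Itô process dX_t = a(t) dt + b(t) dB_t, the quadratic variation is <X>_t = int_0^t b(s)^2 ds (the drift term does not contribute). Here b(s) = 3*exp(5*s/3)/2, so
  b(s)^2 = 9*exp(10*s/3)/4.
Integrating from 0 to t:
  <X>_t = int_0^t (9*exp(10*s/3)/4) ds = 27*exp(10*t/3)/40 - 27/40.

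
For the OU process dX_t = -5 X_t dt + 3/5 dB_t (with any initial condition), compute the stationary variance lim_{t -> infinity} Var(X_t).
lim Var(X_t) = 9/250

The OU SDE dX = -theta X dt + sigma dB admits the integrating factor exp(theta t): d(exp(theta t) X_t) = sigma exp(theta t) dB_t. Integrating from 0 to t gives X_t = x_0 * exp(-theta t) + sigma * int_0^t exp(-theta (t-s)) dB_s for any initial x_0. The Itô integral has variance (by the Itô isometry) sigma^2 * int_0^t exp(-2 theta (t - s)) ds = sigma^2 * (1 - exp(-2 theta t)) / (2 theta), independent of x_0.
With theta = 5, sigma = 3/5:
  Var(X_t) = (3/5)^2 * (1 - exp(-2*5 t)) / (2 * 5) = 9/250 - 9*exp(-10*t)/250.
As t -> infinity, exp(-2*5 t) -> 0, so the stationary variance is sigma^2 / (2 theta) = 9/250.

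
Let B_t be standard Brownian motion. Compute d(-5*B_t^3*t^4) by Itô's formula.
d(-5*B_t^3*t^4) = (5*B_t*t^3*(-4*B_t^2 - 3*t)) dt + (-15*B_t^2*t^4) dB_t

Itô's formula for f(t, x): d f(t, B_t) = (f_t + (1/2) f_xx) dt + f_x dB_t. Compute partials of f(t, x) = -5*t^4*x^3:
  f_t(t,x)  = -20*t^3*x^3
  f_x(t,x)  = -15*t^4*x^2
  f_xx(t,x) = -30*t^4*x
Assemble drift = f_t + (1/2) f_xx = 5*t^3*x*(-3*t - 4*x^2) and diffusion = f_x = -15*t^4*x^2. Substituting x = B_t:
  d(-5*B_t^3*t^4) = (5*B_t*t^3*(-4*B_t^2 - 3*t)) dt + (-15*B_t^2*t^4) dB_t.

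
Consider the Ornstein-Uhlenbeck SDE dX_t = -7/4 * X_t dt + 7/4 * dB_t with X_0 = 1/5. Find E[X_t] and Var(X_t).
E[X_t] = exp(-7*t/4)/5; Var(X_t) = 7/8 - 7*exp(-7*t/2)/8

The OU SDE dX = -theta X dt + sigma dB admits the integrating factor exp(theta t): d(exp(theta t) X_t) = sigma exp(theta t) dB_t. Integrating from 0 to t:
  X_t = x_0 * exp(-theta t) + sigma * int_0^t exp(-theta (t-s)) dB_s.
The Itô integral has mean 0 and (by the Itô isometry) variance sigma^2 * int_0^t exp(-2 theta (t - s)) ds = sigma^2 * (1 - exp(-2 theta t)) / (2 theta).
With theta = 7/4, sigma = 7/4, x_0 = 1/5:
  E[X_t] = 1/5 * exp(-7/4 t) = exp(-7*t/4)/5
  Var(X_t) = (7/4)^2 * (1 - exp(-2*7/4 t)) / (2 * 7/4) = 7/8 - 7*exp(-7*t/2)/8.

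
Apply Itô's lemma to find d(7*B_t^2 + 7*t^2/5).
d(7*B_t^2 + 7*t^2/5) = (14*t/5 + 7) dt + (14*B_t) dB_t

Itô's formula for f(t, x): d f(t, B_t) = (f_t + (1/2) f_xx) dt + f_x dB_t. Compute partials of f(t, x) = 7*t^2/5 + 7*x^2:
  f_t(t,x)  = 14*t/5
  f_x(t,x)  = 14*x
  f_xx(t,x) = 14
Assemble drift = f_t + (1/2) f_xx = 14*t/5 + 7 and diffusion = f_x = 14*x. Substituting x = B_t:
  d(7*B_t^2 + 7*t^2/5) = (14*t/5 + 7) dt + (14*B_t) dB_t.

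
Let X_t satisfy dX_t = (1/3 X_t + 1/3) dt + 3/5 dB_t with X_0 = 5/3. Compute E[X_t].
E[X_t] = 8*exp(t/3)/3 - 1

Taking expectations and using E[dB_t] = 0, the mean m(t) = E[X_t] satisfies the ODE m'(t) = a m(t) + b with m(0) = x_0. With a = 1/3, b = 1/3, x_0 = 5/3, the solution is
  m(t) = x_0 * exp(a t) + (b/a) * (exp(a t) - 1)
       = (5/3) * exp((1/3) t) + ((1/3)/(1/3)) * (exp((1/3) t) - 1)
       = 8*exp(t/3)/3 - 1.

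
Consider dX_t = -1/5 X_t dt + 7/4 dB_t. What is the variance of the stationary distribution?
lim Var(X_t) = 245/32

The OU SDE dX = -theta X dt + sigma dB admits the integrating factor exp(theta t): d(exp(theta t) X_t) = sigma exp(theta t) dB_t. Integrating from 0 to t gives X_t = x_0 * exp(-theta t) + sigma * int_0^t exp(-theta (t-s)) dB_s for any initial x_0. The Itô integral has variance (by the Itô isometry) sigma^2 * int_0^t exp(-2 theta (t - s)) ds = sigma^2 * (1 - exp(-2 theta t)) / (2 theta), independent of x_0.
With theta = 1/5, sigma = 7/4:
  Var(X_t) = (7/4)^2 * (1 - exp(-2*1/5 t)) / (2 * 1/5) = 245/32 - 245*exp(-2*t/5)/32.
As t -> infinity, exp(-2*1/5 t) -> 0, so the stationary variance is sigma^2 / (2 theta) = 245/32.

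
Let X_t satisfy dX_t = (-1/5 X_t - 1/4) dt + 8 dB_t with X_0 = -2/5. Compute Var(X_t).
Var(X_t) = 160 - 160*exp(-2*t/5)

The variance V(t) = Var(X_t) satisfies V'(t) = 2 a V(t) + c^2 with V(0) = 0 (drift coefficient is linear in X, diffusion is constant). With a = -1/5, c = 8, the solution is
  V(t) = (c^2 / (2 a)) * (exp(2 a t) - 1)
       = (8^2 / (2*(-1/5))) * (exp((-2/5) t) - 1)
       = 160 - 160*exp(-2*t/5).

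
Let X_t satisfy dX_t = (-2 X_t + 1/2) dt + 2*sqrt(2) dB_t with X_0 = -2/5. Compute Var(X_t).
Var(X_t) = 2 - 2*exp(-4*t)

The variance V(t) = Var(X_t) satisfies V'(t) = 2 a V(t) + c^2 with V(0) = 0 (drift coefficient is linear in X, diffusion is constant). With a = -2, c = 2*sqrt(2), the solution is
  V(t) = (c^2 / (2 a)) * (exp(2 a t) - 1)
       = ((2*sqrt(2))^2 / (2*(-2))) * (exp((-4) t) - 1)
       = 2 - 2*exp(-4*t).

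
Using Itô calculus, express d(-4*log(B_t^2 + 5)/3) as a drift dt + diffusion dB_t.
d(-4*log(B_t^2 + 5)/3) = (4*(B_t^2 - 5)/(3*(B_t^2 + 5)^2)) dt + (-8*B_t/(3*B_t^2 + 15)) dB_t

Itô's formula for f(B_t) gives d f(B_t) = f'(B_t) dB_t + (1/2) f''(B_t) dt. Compute derivatives of f(x) = -4*log(x^2 + 5)/3:
  f'(x)  = -8*x/(3*x^2 + 15)
  f''(x) = 8*(x^2 - 5)/(3*(x^2 + 5)^2)
Substitute x = B_t and multiply the f'' term by 1/2:
  drift     = (1/2) * (8*(x^2 - 5)/(3*(x^2 + 5)^2)) evaluated at B_t = 4*(B_t^2 - 5)/(3*(B_t^2 + 5)^2)
  diffusion = (-8*x/(3*x^2 + 15)) evaluated at B_t = -8*B_t/(3*B_t^2 + 15)
Therefore d(-4*log(B_t^2 + 5)/3) = (4*(B_t^2 - 5)/(3*(B_t^2 + 5)^2)) dt + (-8*B_t/(3*B_t^2 + 15)) dB_t.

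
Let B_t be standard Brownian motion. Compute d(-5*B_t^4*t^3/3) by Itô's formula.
d(-5*B_t^4*t^3/3) = (5*B_t^2*t^2*(-B_t^2 - 2*t)) dt + (-20*B_t^3*t^3/3) dB_t

Itô's formula for f(t, x): d f(t, B_t) = (f_t + (1/2) f_xx) dt + f_x dB_t. Compute partials of f(t, x) = -5*t^3*x^4/3:
  f_t(t,x)  = -5*t^2*x^4
  f_x(t,x)  = -20*t^3*x^3/3
  f_xx(t,x) = -20*t^3*x^2
Assemble drift = f_t + (1/2) f_xx = 5*t^2*x^2*(-2*t - x^2) and diffusion = f_x = -20*t^3*x^3/3. Substituting x = B_t:
  d(-5*B_t^4*t^3/3) = (5*B_t^2*t^2*(-B_t^2 - 2*t)) dt + (-20*B_t^3*t^3/3) dB_t.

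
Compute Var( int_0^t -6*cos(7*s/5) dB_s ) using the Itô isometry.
Var = 18*t + 45*sin(14*t/5)/7

The Itô integral of a deterministic integrand f(s) has mean 0 because each increment f(s) * (B_{s+ds} - B_s) has mean 0. By the Itô isometry:
  Var( int_0^t f(s) dB_s ) = E[ (int_0^t f(s) dB_s)^2 ] = int_0^t f(s)^2 ds.
Here f(s) = -6*cos(7*s/5), so f(s)^2 = 36*cos(7*s/5)^2. Integrate:
  int_0^t (36*cos(7*s/5)^2) ds = 18*t + 45*sin(14*t/5)/7.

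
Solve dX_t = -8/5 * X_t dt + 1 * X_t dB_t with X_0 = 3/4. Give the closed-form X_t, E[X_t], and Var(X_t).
X_t = 3/4 * exp((-21/10) t + (1) B_t); E[X_t] = 3*exp(-8*t/5)/4; Var(X_t) = (9*exp(t) - 9)*exp(-16*t/5)/16

For GBM dX = mu X dt + sigma X dB with X_0 = x_0, apply Itô to Y = log X: dY = (mu - sigma^2/2) dt + sigma dB, so Y_t = log(x_0) + (mu - sigma^2/2) t + sigma B_t and hence X_t = x_0 * exp((mu - sigma^2/2) t + sigma B_t).
With mu = -8/5, sigma = 1, x_0 = 3/4, this gives:
  X_t = 3/4 * exp((-21/10) * t + (1) * B_t).
Since sigma*B_t ~ Normal(0, sigma^2 t), E[exp(sigma*B_t)] = exp(sigma^2 t / 2); so E[X_t] = x_0 * exp((mu - sigma^2/2) t) * exp(sigma^2 t / 2) = x_0 * exp(mu t) = 3*exp(-8*t/5)/4.
Var(X_t) = E[X_t^2] - (E[X_t])^2 = x_0^2 * exp(2 mu t) * (exp(sigma^2 t) - 1) = (9*exp(t) - 9)*exp(-16*t/5)/16.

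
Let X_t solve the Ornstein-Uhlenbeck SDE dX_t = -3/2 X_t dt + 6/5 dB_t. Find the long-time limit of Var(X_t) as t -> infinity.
lim Var(X_t) = 12/25

The OU SDE dX = -theta X dt + sigma dB admits the integrating factor exp(theta t): d(exp(theta t) X_t) = sigma exp(theta t) dB_t. Integrating from 0 to t gives X_t = x_0 * exp(-theta t) + sigma * int_0^t exp(-theta (t-s)) dB_s for any initial x_0. The Itô integral has variance (by the Itô isometry) sigma^2 * int_0^t exp(-2 theta (t - s)) ds = sigma^2 * (1 - exp(-2 theta t)) / (2 theta), independent of x_0.
With theta = 3/2, sigma = 6/5:
  Var(X_t) = (6/5)^2 * (1 - exp(-2*3/2 t)) / (2 * 3/2) = 12/25 - 12*exp(-3*t)/25.
As t -> infinity, exp(-2*3/2 t) -> 0, so the stationary variance is sigma^2 / (2 theta) = 12/25.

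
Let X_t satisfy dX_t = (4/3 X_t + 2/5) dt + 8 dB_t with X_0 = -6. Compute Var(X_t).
Var(X_t) = 24*exp(8*t/3) - 24

The variance V(t) = Var(X_t) satisfies V'(t) = 2 a V(t) + c^2 with V(0) = 0 (drift coefficient is linear in X, diffusion is constant). With a = 4/3, c = 8, the solution is
  V(t) = (c^2 / (2 a)) * (exp(2 a t) - 1)
       = (8^2 / (2*(4/3))) * (exp((8/3) t) - 1)
       = 24*exp(8*t/3) - 24.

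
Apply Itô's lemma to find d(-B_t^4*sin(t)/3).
d(-B_t^4*sin(t)/3) = (-B_t^2*(B_t^2*cos(t) + 6*sin(t))/3) dt + (-4*B_t^3*sin(t)/3) dB_t

Itô's formula for f(t, x): d f(t, B_t) = (f_t + (1/2) f_xx) dt + f_x dB_t. Compute partials of f(t, x) = -x^4*sin(t)/3:
  f_t(t,x)  = -x^4*cos(t)/3
  f_x(t,x)  = -4*x^3*sin(t)/3
  f_xx(t,x) = -4*x^2*sin(t)
Assemble drift = f_t + (1/2) f_xx = -x^2*(x^2*cos(t) + 6*sin(t))/3 and diffusion = f_x = -4*x^3*sin(t)/3. Substituting x = B_t:
  d(-B_t^4*sin(t)/3) = (-B_t^2*(B_t^2*cos(t) + 6*sin(t))/3) dt + (-4*B_t^3*sin(t)/3) dB_t.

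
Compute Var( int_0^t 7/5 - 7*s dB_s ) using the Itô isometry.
Var = 49*t*(25*t^2 - 15*t + 3)/75

The Itô integral of a deterministic integrand f(s) has mean 0 because each increment f(s) * (B_{s+ds} - B_s) has mean 0. By the Itô isometry:
  Var( int_0^t f(s) dB_s ) = E[ (int_0^t f(s) dB_s)^2 ] = int_0^t f(s)^2 ds.
Here f(s) = 7/5 - 7*s, so f(s)^2 = 49*(5*s - 1)^2/25. Integrate:
  int_0^t (49*(5*s - 1)^2/25) ds = 49*t*(25*t^2 - 15*t + 3)/75.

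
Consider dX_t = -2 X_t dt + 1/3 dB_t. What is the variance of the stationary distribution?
lim Var(X_t) = 1/36

The OU SDE dX = -theta X dt + sigma dB admits the integrating factor exp(theta t): d(exp(theta t) X_t) = sigma exp(theta t) dB_t. Integrating from 0 to t gives X_t = x_0 * exp(-theta t) + sigma * int_0^t exp(-theta (t-s)) dB_s for any initial x_0. The Itô integral has variance (by the Itô isometry) sigma^2 * int_0^t exp(-2 theta (t - s)) ds = sigma^2 * (1 - exp(-2 theta t)) / (2 theta), independent of x_0.
With theta = 2, sigma = 1/3:
  Var(X_t) = (1/3)^2 * (1 - exp(-2*2 t)) / (2 * 2) = 1/36 - exp(-4*t)/36.
As t -> infinity, exp(-2*2 t) -> 0, so the stationary variance is sigma^2 / (2 theta) = 1/36.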